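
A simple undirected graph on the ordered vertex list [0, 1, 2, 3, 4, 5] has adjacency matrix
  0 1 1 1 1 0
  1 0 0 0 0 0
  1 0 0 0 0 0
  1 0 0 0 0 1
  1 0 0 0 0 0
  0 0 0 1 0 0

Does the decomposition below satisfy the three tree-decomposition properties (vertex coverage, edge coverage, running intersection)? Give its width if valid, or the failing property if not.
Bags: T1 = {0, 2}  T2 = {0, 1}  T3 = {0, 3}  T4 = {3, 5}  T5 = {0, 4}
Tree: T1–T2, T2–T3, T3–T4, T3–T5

Yes; width 1.

Every vertex of G appears in some bag (union = {0, 1, 2, 3, 4, 5}); every edge is covered by a bag; and for each vertex v the set of bags containing v is connected in the bag tree. The decomposition is therefore valid. The largest bag has 2 vertices, so the width is 1.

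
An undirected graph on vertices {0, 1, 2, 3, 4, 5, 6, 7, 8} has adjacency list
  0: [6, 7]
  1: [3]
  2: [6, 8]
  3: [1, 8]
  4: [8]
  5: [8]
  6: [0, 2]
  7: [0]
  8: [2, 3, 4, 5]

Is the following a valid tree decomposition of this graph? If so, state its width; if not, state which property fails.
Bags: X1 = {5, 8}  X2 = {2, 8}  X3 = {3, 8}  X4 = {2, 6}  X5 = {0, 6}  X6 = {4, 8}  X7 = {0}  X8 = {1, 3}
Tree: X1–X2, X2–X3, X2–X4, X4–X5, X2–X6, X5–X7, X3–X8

No — vertex 7 appears in no bag.

A tree decomposition must satisfy three properties: every vertex lies in some bag; for every edge, both endpoints lie together in some bag; and for every vertex, the bags containing it form a connected subtree. Here vertex 7 appears in no bag, so the decomposition is invalid.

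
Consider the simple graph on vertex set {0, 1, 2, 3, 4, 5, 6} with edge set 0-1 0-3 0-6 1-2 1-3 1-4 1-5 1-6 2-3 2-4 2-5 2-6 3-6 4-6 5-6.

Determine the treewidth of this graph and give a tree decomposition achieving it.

The largest bag has 4 vertices, giving width 3; this decomposition certifies tw(G) ≤ 3. Conversely, {0, 1, 3, 6} is a clique of size 4, and the vertices of any clique must share a bag in every tree decomposition; so some bag has ≥ 4 vertices and tw(G) ≥ 3. Hence tw(G) = 3 exactly.

Treewidth 3.
One such decomposition:
Bags: B1 = {1, 2, 3, 6}  B2 = {1, 2, 4, 6}  B3 = {0, 1, 3, 6}  B4 = {1, 2, 5, 6}
Tree: B1–B2, B1–B3, B1–B4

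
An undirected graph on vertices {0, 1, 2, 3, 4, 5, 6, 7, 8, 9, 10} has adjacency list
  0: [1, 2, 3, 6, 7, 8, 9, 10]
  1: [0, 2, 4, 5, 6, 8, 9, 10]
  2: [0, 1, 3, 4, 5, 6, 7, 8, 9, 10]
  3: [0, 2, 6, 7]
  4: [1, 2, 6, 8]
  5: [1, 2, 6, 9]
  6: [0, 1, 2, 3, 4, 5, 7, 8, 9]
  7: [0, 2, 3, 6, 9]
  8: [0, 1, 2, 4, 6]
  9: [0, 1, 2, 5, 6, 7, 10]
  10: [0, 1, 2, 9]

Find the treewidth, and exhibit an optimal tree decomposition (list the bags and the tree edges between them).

Each bag holds 5 vertices, so the decomposition has width 4, which upper-bounds the treewidth. For the lower bound, the 5 vertices {0, 1, 2, 9, 10} are pairwise adjacent, and any tree decomposition puts a clique entirely inside one bag — forcing width ≥ 4. Therefore the treewidth is 4.

Treewidth 4.
One optimal decomposition is:
Bags: B1 = {1, 2, 5, 6, 9}  B2 = {0, 1, 2, 6, 9}  B3 = {0, 1, 2, 6, 8}  B4 = {0, 2, 6, 7, 9}  B5 = {0, 2, 3, 6, 7}  B6 = {1, 2, 4, 6, 8}  B7 = {0, 1, 2, 9, 10}
Tree: B1–B2, B2–B3, B2–B4, B4–B5, B3–B6, B2–B7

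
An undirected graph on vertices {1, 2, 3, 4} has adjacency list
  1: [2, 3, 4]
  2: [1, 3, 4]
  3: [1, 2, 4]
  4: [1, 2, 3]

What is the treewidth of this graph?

A width-3 tree decomposition is:
Bags: B1 = {1, 2, 3, 4}
Tree: (single bag)
With just one bag of size 4, the width is 4 − 1 = 3, so tw(G) ≤ 3. For the lower bound, the 4 vertices {1, 2, 3, 4} are pairwise adjacent, and any tree decomposition puts a clique entirely inside one bag — forcing width ≥ 3. Hence tw(G) = 3 exactly.

3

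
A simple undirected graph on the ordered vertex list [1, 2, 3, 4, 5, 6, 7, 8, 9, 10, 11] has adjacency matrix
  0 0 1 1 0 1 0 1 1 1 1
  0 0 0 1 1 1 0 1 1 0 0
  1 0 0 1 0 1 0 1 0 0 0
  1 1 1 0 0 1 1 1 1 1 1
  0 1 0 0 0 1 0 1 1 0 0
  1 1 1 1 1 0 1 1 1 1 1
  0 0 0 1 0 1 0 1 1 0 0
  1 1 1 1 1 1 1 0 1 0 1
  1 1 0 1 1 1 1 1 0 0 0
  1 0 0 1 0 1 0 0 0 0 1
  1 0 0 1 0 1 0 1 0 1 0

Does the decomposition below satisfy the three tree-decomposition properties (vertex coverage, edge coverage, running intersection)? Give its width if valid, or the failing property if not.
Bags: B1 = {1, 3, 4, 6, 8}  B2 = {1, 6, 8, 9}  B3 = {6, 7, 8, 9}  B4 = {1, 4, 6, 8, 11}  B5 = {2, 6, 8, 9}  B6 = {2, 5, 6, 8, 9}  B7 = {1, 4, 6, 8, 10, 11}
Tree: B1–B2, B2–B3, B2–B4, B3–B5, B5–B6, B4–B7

No — edge (4,9) lies in no bag.

A tree decomposition must satisfy three properties: every vertex lies in some bag; for every edge, both endpoints lie together in some bag; and for every vertex, the bags containing it form a connected subtree. Here edge (4,9) lies in no bag, so the decomposition is invalid.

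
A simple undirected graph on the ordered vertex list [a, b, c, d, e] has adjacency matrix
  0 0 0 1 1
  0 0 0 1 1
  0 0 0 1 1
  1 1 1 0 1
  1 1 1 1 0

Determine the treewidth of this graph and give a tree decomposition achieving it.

Treewidth 2.
One such decomposition:
Bags: B1 = {a, d, e}  B2 = {c, d, e}  B3 = {b, d, e}
Tree: B1–B2, B1–B3

The largest bag has 3 vertices, giving width 2; this decomposition certifies tw(G) ≤ 2. Conversely, {c, d, e} is a clique of size 3, and the vertices of any clique must share a bag in every tree decomposition; so some bag has ≥ 3 vertices and tw(G) ≥ 2. Hence tw(G) = 2 exactly.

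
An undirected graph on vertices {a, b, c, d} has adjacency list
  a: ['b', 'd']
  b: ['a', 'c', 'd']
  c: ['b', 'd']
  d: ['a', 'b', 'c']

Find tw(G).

2

A width-2 tree decomposition is:
Bags: B1 = {b, c, d}  B2 = {a, b, d}
Tree: B1–B2
The largest bag has 3 vertices, giving width 2; this decomposition certifies tw(G) ≤ 2. On the other hand G contains the 3-clique {b, c, d}. A clique must lie in a single bag of any decomposition, so no decomposition can have width below 2. The upper and lower bounds meet at 2, so that is the treewidth.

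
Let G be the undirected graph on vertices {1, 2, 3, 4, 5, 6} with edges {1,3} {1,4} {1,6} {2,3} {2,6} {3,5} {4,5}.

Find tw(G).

A width-2 tree decomposition is:
Bags: B1 = {2, 3, 6}  B2 = {1, 3, 6}  B3 = {1, 3, 5}  B4 = {1, 4, 5}
Tree: B1–B2, B2–B3, B3–B4
Each bag holds 3 vertices, so the decomposition has width 2, which upper-bounds the treewidth. For the lower bound, G contains the cycle 2–6–1–3–2, so G is not a forest; only forests have treewidth ≤ 1, hence tw(G) ≥ 2. Hence tw(G) = 2 exactly.

2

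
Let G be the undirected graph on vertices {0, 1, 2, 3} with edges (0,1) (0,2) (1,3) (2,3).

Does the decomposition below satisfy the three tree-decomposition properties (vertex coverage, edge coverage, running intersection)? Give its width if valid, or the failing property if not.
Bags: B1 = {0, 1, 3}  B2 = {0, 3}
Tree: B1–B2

No — vertex 2 appears in no bag.

A tree decomposition must satisfy three properties: every vertex lies in some bag; for every edge, both endpoints lie together in some bag; and for every vertex, the bags containing it form a connected subtree. Here vertex 2 appears in no bag, so the decomposition is invalid.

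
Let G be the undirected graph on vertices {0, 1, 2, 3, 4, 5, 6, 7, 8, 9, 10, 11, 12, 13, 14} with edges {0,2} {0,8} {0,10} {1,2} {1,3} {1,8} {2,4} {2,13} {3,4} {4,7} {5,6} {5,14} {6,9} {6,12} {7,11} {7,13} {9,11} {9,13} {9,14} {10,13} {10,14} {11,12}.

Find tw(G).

A width-3 tree decomposition is:
Bags: B1 = {5, 6, 12, 14}  B2 = {6, 9, 12, 14}  B3 = {9, 11, 12, 14}  B4 = {9, 10, 11, 14}  B5 = {9, 10, 11, 13}  B6 = {7, 10, 11, 13}  B7 = {0, 7, 10, 13}  B8 = {0, 2, 7, 13}  B9 = {0, 2, 4, 7}  B10 = {0, 2, 4, 8}  B11 = {1, 2, 4, 8}  B12 = {1, 3, 4, 8}
Tree: B1–B2, B2–B3, B3–B4, B4–B5, B5–B6, B6–B7, B7–B8, B8–B9, B9–B10, B10–B11, B11–B12
The largest bag has 4 vertices, giving width 3; this decomposition certifies tw(G) ≤ 3. For the lower bound: the 4 vertex sets {5,6,12}, {14}, {9}, {7,10,11,13} are disjoint, each induces a connected subgraph, and every pair is joined by at least one edge of G. Contracting each set to a single vertex therefore yields K_{4} as a minor, and since treewidth is minor-monotone, tw(G) ≥ tw(K_{4}) = 3. The upper and lower bounds meet at 3, so that is the treewidth.

3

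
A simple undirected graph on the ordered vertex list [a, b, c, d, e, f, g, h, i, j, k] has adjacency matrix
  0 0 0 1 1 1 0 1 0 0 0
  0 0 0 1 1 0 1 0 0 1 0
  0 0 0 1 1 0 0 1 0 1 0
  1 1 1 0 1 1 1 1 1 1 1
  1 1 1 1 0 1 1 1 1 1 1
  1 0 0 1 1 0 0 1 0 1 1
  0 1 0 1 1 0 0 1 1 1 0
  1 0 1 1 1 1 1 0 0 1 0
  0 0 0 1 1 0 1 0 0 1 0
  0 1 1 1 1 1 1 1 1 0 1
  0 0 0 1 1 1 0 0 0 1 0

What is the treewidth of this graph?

A width-4 tree decomposition is:
Bags: B1 = {d, e, g, h, j}  B2 = {c, d, e, h, j}  B3 = {d, e, g, i, j}  B4 = {d, e, f, h, j}  B5 = {b, d, e, g, j}  B6 = {a, d, e, f, h}  B7 = {d, e, f, j, k}
Tree: B1–B2, B1–B3, B1–B4, B3–B5, B4–B6, B4–B7
Each bag holds 5 vertices, so the decomposition has width 4, which upper-bounds the treewidth. On the other hand G contains the 5-clique {d, e, g, h, j}. A clique must lie in a single bag of any decomposition, so no decomposition can have width below 4. Hence tw(G) = 4 exactly.

4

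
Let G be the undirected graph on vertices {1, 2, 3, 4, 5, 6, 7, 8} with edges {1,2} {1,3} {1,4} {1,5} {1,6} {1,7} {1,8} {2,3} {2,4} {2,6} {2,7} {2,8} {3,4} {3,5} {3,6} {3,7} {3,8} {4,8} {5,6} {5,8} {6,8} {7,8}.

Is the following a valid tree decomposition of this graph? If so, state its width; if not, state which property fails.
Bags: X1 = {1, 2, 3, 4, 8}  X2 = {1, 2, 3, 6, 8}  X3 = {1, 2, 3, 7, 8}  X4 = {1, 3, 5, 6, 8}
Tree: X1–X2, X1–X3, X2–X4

Yes; width 4.

Vertex coverage: the bags together contain {1, 2, 3, 4, 5, 6, 7, 8}, the full vertex set. Edge coverage: each edge of G has both endpoints in at least one bag. Running intersection: for every vertex, the bags containing it form a connected subtree. All three properties hold, so this is a valid tree decomposition of width max|bag| − 1 = 4, and hence tw(G) ≤ 4.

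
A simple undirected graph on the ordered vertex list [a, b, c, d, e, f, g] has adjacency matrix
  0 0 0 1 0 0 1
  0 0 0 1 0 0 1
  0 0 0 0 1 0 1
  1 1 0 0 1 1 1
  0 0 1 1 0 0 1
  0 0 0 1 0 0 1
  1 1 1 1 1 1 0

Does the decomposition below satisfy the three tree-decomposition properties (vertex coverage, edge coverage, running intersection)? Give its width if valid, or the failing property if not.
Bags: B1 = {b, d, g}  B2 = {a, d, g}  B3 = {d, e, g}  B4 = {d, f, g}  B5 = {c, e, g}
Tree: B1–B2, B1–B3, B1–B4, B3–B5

Yes; width 2.

Vertex coverage: the bags together contain {a, b, c, d, e, f, g}, the full vertex set. Edge coverage: each edge of G has both endpoints in at least one bag. Running intersection: for every vertex, the bags containing it form a connected subtree. All three properties hold, so this is a valid tree decomposition of width max|bag| − 1 = 2, and hence tw(G) ≤ 2.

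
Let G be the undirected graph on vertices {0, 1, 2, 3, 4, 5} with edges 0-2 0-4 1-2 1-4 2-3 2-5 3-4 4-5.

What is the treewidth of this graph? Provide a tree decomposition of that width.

Treewidth 2.
Bags: B1 = {1, 2, 4}  B2 = {2, 4, 5}  B3 = {2, 3, 4}  B4 = {0, 2, 4}
Tree: B1–B2, B2–B3, B3–B4

Each bag holds 3 vertices, so the decomposition has width 2, which upper-bounds the treewidth. Since 4–1–2–5–4 is a cycle in G, G is not acyclic. Forests are exactly the graphs of treewidth ≤ 1, so tw(G) ≥ 2. The upper and lower bounds meet at 2, so that is the treewidth.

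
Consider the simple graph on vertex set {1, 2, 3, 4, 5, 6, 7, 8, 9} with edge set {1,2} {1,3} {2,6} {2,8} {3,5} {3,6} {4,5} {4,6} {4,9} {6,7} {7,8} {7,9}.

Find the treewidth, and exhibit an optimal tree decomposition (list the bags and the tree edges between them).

Each bag holds 4 vertices, so the decomposition has width 3, which upper-bounds the treewidth. For the lower bound: the 4 vertex sets {7,8,9}, {2}, {6}, {1,3,4,5} are disjoint, each induces a connected subgraph, and every pair is joined by at least one edge of G. Contracting each set to a single vertex therefore yields K_{4} as a minor, and since treewidth is minor-monotone, tw(G) ≥ tw(K_{4}) = 3. Therefore the treewidth is 3.

Treewidth 3.
One such decomposition:
Bags: B1 = {2, 7, 8, 9}  B2 = {2, 6, 7, 9}  B3 = {2, 4, 6, 9}  B4 = {1, 2, 4, 6}  B5 = {1, 3, 4, 6}  B6 = {1, 3, 4, 5}
Tree: B1–B2, B2–B3, B3–B4, B4–B5, B5–B6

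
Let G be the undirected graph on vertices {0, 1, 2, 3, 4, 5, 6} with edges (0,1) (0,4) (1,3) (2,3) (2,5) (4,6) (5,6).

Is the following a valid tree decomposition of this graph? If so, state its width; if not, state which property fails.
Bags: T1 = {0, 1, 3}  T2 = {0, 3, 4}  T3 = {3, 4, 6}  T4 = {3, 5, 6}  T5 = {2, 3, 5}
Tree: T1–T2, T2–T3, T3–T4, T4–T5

Every vertex of G appears in some bag (union = {0, 1, 2, 3, 4, 5, 6}); every edge is covered by a bag; and for each vertex v the set of bags containing v is connected in the bag tree. The decomposition is therefore valid. The largest bag has 3 vertices, so the width is 2.

Yes; width 2.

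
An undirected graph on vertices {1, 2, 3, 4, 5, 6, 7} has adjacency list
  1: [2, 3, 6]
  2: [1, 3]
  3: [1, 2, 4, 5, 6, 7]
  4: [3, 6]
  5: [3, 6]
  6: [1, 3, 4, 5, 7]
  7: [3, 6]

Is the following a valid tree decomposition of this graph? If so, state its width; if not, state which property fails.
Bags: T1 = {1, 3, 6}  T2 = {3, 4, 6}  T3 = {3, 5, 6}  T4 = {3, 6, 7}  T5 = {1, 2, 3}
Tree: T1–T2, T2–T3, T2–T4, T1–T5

Every vertex of G appears in some bag (union = {1, 2, 3, 4, 5, 6, 7}); every edge is covered by a bag; and for each vertex v the set of bags containing v is connected in the bag tree. The decomposition is therefore valid. The largest bag has 3 vertices, so the width is 2.

Yes; width 2.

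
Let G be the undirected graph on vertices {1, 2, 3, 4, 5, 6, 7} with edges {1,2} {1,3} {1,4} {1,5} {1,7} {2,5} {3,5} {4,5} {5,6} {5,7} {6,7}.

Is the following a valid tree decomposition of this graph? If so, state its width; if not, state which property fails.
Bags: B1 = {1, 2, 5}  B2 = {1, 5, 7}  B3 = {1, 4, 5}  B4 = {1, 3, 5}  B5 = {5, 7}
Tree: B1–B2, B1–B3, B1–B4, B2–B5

A tree decomposition must satisfy three properties: every vertex lies in some bag; for every edge, both endpoints lie together in some bag; and for every vertex, the bags containing it form a connected subtree. Here vertex 6 appears in no bag, so the decomposition is invalid.

No — vertex 6 appears in no bag.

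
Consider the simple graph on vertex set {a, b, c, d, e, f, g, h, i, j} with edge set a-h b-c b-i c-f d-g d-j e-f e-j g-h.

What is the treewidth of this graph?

A width-1 tree decomposition is:
Bags: B1 = {b, i}  B2 = {b, c}  B3 = {c, f}  B4 = {e, f}  B5 = {e, j}  B6 = {d, j}  B7 = {d, g}  B8 = {g, h}  B9 = {a, h}
Tree: B1–B2, B2–B3, B3–B4, B4–B5, B5–B6, B6–B7, B7–B8, B8–B9
Every bag has size at most 2, so the width is 2 − 1 = 1 and tw(G) ≤ 1. Any graph with an edge has treewidth ≥ 1, and G has the edge i–b. The upper and lower bounds meet at 1, so that is the treewidth.

1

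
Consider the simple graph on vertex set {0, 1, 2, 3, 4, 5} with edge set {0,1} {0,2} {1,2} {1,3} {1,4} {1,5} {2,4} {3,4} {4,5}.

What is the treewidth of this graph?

A width-2 tree decomposition is:
Bags: B1 = {1, 4, 5}  B2 = {1, 3, 4}  B3 = {1, 2, 4}  B4 = {0, 1, 2}
Tree: B1–B2, B1–B3, B3–B4
The largest bag has 3 vertices, giving width 2; this decomposition certifies tw(G) ≤ 2. For the lower bound, the 3 vertices {0, 1, 2} are pairwise adjacent, and any tree decomposition puts a clique entirely inside one bag — forcing width ≥ 2. Combining the bounds, tw(G) = 2.

2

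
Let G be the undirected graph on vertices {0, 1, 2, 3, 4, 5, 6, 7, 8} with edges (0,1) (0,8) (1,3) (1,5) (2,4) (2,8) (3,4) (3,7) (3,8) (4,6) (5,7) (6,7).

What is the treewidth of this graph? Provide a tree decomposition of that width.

Each bag holds 4 vertices, so the decomposition has width 3, which upper-bounds the treewidth. For the lower bound: the 4 vertex sets {2,4,6}, {7}, {3}, {0,1,5,8} are disjoint, each induces a connected subgraph, and every pair is joined by at least one edge of G. Contracting each set to a single vertex therefore yields K_{4} as a minor, and since treewidth is minor-monotone, tw(G) ≥ tw(K_{4}) = 3. Combining the bounds, tw(G) = 3.

Treewidth 3.
One optimal decomposition is:
Bags: B1 = {2, 4, 6, 7}  B2 = {2, 3, 4, 7}  B3 = {2, 3, 7, 8}  B4 = {3, 5, 7, 8}  B5 = {1, 3, 5, 8}  B6 = {0, 1, 5, 8}
Tree: B1–B2, B2–B3, B3–B4, B4–B5, B5–B6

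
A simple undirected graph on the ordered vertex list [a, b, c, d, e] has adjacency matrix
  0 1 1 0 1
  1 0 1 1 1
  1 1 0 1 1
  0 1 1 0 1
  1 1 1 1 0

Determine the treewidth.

3

A width-3 tree decomposition is:
Bags: B1 = {b, c, d, e}  B2 = {a, b, c, e}
Tree: B1–B2
The largest bag has 4 vertices, giving width 3; this decomposition certifies tw(G) ≤ 3. On the other hand G contains the 4-clique {b, c, d, e}. A clique must lie in a single bag of any decomposition, so no decomposition can have width below 3. Combining the bounds, tw(G) = 3.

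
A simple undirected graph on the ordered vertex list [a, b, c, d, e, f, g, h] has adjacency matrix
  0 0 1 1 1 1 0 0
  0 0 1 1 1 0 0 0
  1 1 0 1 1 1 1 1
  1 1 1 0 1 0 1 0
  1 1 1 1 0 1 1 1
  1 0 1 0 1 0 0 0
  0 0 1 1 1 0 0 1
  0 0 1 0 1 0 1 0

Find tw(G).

3

A width-3 tree decomposition is:
Bags: B1 = {b, c, d, e}  B2 = {a, c, d, e}  B3 = {a, c, e, f}  B4 = {c, d, e, g}  B5 = {c, e, g, h}
Tree: B1–B2, B2–B3, B1–B4, B4–B5
Every bag has size at most 4, so the width is 4 − 1 = 3 and tw(G) ≤ 3. Conversely, {c, d, e, g} is a clique of size 4, and the vertices of any clique must share a bag in every tree decomposition; so some bag has ≥ 4 vertices and tw(G) ≥ 3. Therefore the treewidth is 3.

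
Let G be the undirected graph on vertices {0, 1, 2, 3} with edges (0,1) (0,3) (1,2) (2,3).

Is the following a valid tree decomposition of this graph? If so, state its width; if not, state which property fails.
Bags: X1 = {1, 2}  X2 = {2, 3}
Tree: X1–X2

A tree decomposition must satisfy three properties: every vertex lies in some bag; for every edge, both endpoints lie together in some bag; and for every vertex, the bags containing it form a connected subtree. Here vertex 0 appears in no bag, so the decomposition is invalid.

No — vertex 0 appears in no bag.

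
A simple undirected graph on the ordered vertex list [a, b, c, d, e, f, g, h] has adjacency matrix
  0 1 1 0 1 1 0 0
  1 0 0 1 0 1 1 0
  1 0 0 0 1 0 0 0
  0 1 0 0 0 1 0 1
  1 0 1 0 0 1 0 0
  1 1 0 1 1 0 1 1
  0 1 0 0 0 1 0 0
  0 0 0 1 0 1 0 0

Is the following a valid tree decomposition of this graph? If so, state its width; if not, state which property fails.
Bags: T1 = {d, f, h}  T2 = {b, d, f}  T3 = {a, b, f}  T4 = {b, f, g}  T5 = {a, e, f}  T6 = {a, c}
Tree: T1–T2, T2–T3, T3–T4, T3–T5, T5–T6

No — edge (e,c) lies in no bag.

A tree decomposition must satisfy three properties: every vertex lies in some bag; for every edge, both endpoints lie together in some bag; and for every vertex, the bags containing it form a connected subtree. Here edge (e,c) lies in no bag, so the decomposition is invalid.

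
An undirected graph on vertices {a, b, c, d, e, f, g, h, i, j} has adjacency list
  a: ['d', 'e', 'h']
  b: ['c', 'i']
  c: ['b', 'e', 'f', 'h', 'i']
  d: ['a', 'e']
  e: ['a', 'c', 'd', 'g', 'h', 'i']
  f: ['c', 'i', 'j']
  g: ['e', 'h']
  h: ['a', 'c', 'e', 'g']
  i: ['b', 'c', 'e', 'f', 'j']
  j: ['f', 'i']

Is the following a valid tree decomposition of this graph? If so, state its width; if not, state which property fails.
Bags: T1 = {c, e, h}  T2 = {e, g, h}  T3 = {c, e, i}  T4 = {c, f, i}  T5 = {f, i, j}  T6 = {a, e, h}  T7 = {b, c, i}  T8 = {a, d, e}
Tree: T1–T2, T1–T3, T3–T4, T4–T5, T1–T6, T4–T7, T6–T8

Yes; width 2.

Checking the three conditions: (i) the bags cover all of {a, b, c, d, e, f, g, h, i, j}; (ii) for each edge, some bag contains both endpoints; (iii) the bags containing any fixed vertex form a subtree. All hold, so the decomposition is valid with width 3 − 1 = 2.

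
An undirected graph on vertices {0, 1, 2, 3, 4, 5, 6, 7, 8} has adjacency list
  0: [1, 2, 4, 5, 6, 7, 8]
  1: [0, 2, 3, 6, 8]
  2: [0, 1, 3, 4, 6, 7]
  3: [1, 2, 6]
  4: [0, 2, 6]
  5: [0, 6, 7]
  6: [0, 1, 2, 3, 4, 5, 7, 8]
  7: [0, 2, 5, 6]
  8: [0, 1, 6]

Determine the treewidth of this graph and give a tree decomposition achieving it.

The largest bag has 4 vertices, giving width 3; this decomposition certifies tw(G) ≤ 3. On the other hand G contains the 4-clique {0, 1, 6, 8}. A clique must lie in a single bag of any decomposition, so no decomposition can have width below 3. Hence tw(G) = 3 exactly.

Treewidth 3.
One optimal decomposition is:
Bags: B1 = {0, 1, 2, 6}  B2 = {0, 2, 6, 7}  B3 = {0, 2, 4, 6}  B4 = {0, 5, 6, 7}  B5 = {0, 1, 6, 8}  B6 = {1, 2, 3, 6}
Tree: B1–B2, B1–B3, B2–B4, B1–B5, B1–B6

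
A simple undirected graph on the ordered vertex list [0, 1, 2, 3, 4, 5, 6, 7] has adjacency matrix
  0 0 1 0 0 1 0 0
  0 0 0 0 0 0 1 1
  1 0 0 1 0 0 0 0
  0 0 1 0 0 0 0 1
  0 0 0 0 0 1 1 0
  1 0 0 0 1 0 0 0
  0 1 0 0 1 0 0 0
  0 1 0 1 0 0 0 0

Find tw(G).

A width-2 tree decomposition is:
Bags: B1 = {0, 2, 3}  B2 = {0, 3, 5}  B3 = {3, 4, 5}  B4 = {3, 4, 6}  B5 = {1, 3, 6}  B6 = {1, 3, 7}
Tree: B1–B2, B2–B3, B3–B4, B4–B5, B5–B6
The largest bag has 3 vertices, giving width 2; this decomposition certifies tw(G) ≤ 2. Since 3–2–0–5–4–6–1–7–3 is a cycle in G, G is not acyclic. Forests are exactly the graphs of treewidth ≤ 1, so tw(G) ≥ 2. Hence tw(G) = 2 exactly.

2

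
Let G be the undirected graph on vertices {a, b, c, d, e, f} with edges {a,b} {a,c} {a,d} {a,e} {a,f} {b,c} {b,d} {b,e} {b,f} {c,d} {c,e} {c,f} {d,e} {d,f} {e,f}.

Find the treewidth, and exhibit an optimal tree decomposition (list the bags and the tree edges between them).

A single bag containing all 6 vertices is trivially a valid decomposition of width 5. For the lower bound, the 6 vertices {a, b, c, d, e, f} are pairwise adjacent, and any tree decomposition puts a clique entirely inside one bag — forcing width ≥ 5. Therefore the treewidth is 5.

Treewidth 5.
One optimal decomposition is:
Bags: B1 = {a, b, c, d, e, f}
Tree: (single bag)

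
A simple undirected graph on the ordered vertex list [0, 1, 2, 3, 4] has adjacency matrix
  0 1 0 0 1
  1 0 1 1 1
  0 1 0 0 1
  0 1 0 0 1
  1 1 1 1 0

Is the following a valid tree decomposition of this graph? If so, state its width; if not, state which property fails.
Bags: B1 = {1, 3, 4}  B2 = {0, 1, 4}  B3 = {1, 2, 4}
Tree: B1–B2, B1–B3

Vertex coverage: the bags together contain {0, 1, 2, 3, 4}, the full vertex set. Edge coverage: each edge of G has both endpoints in at least one bag. Running intersection: for every vertex, the bags containing it form a connected subtree. All three properties hold, so this is a valid tree decomposition of width max|bag| − 1 = 2, and hence tw(G) ≤ 2.

Yes; width 2.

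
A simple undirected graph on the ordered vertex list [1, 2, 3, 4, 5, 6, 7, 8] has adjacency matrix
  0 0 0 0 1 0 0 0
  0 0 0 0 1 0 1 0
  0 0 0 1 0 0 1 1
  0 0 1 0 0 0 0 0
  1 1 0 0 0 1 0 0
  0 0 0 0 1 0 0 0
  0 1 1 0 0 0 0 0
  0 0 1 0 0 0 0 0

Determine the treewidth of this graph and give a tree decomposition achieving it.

Treewidth 1.
One optimal decomposition is:
Bags: B1 = {2, 7}  B2 = {2, 5}  B3 = {3, 7}  B4 = {3, 8}  B5 = {3, 4}  B6 = {5, 6}  B7 = {1, 5}
Tree: B1–B2, B1–B3, B3–B4, B3–B5, B2–B6, B2–B7

The largest bag has 2 vertices, giving width 1; this decomposition certifies tw(G) ≤ 1. Any graph with an edge has treewidth ≥ 1, and G has the edge 2–7. Hence tw(G) = 1 exactly.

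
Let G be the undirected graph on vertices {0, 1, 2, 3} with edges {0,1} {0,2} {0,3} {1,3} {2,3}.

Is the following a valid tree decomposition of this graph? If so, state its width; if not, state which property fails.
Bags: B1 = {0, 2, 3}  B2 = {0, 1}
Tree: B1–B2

No — edge (3,1) lies in no bag.

A tree decomposition must satisfy three properties: every vertex lies in some bag; for every edge, both endpoints lie together in some bag; and for every vertex, the bags containing it form a connected subtree. Here edge (3,1) lies in no bag, so the decomposition is invalid.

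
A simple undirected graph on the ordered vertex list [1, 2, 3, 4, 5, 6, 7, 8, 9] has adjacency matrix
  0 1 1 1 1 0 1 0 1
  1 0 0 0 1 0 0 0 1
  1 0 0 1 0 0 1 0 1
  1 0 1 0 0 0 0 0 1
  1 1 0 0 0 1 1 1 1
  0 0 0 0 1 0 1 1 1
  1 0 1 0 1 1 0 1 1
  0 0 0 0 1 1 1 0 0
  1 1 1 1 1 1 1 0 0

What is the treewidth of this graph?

A width-3 tree decomposition is:
Bags: B1 = {1, 2, 5, 9}  B2 = {1, 5, 7, 9}  B3 = {5, 6, 7, 9}  B4 = {1, 3, 7, 9}  B5 = {1, 3, 4, 9}  B6 = {5, 6, 7, 8}
Tree: B1–B2, B2–B3, B2–B4, B4–B5, B3–B6
Each bag holds 4 vertices, so the decomposition has width 3, which upper-bounds the treewidth. Conversely, {5, 6, 7, 8} is a clique of size 4, and the vertices of any clique must share a bag in every tree decomposition; so some bag has ≥ 4 vertices and tw(G) ≥ 3. Therefore the treewidth is 3.

3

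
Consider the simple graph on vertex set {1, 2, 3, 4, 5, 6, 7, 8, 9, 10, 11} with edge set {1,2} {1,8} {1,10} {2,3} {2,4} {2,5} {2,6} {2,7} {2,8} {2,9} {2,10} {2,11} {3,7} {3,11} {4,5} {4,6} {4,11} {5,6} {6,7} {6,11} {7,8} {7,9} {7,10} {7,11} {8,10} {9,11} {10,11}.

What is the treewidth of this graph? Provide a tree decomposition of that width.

Every bag has size at most 4, so the width is 4 − 1 = 3 and tw(G) ≤ 3. For the lower bound, the 4 vertices {1, 2, 8, 10} are pairwise adjacent, and any tree decomposition puts a clique entirely inside one bag — forcing width ≥ 3. Hence tw(G) = 3 exactly.

Treewidth 3.
One optimal decomposition is:
Bags: B1 = {2, 6, 7, 11}  B2 = {2, 4, 6, 11}  B3 = {2, 7, 10, 11}  B4 = {2, 7, 8, 10}  B5 = {2, 7, 9, 11}  B6 = {2, 3, 7, 11}  B7 = {2, 4, 5, 6}  B8 = {1, 2, 8, 10}
Tree: B1–B2, B1–B3, B3–B4, B1–B5, B1–B6, B2–B7, B4–B8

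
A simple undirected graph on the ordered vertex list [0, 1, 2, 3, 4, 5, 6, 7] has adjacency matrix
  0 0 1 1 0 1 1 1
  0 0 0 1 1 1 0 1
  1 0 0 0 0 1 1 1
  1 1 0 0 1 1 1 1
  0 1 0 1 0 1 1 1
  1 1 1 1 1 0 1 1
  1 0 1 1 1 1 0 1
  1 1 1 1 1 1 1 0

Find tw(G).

4

A width-4 tree decomposition is:
Bags: B1 = {0, 3, 5, 6, 7}  B2 = {3, 4, 5, 6, 7}  B3 = {1, 3, 4, 5, 7}  B4 = {0, 2, 5, 6, 7}
Tree: B1–B2, B2–B3, B1–B4
The largest bag has 5 vertices, giving width 4; this decomposition certifies tw(G) ≤ 4. On the other hand G contains the 5-clique {0, 2, 5, 6, 7}. A clique must lie in a single bag of any decomposition, so no decomposition can have width below 4. Therefore the treewidth is 4.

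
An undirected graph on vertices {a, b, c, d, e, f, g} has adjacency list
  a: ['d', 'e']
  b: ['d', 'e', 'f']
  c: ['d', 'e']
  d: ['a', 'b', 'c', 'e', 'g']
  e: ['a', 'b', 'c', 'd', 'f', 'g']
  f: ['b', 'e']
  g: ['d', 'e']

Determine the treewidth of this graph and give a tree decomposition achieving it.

Each bag holds 3 vertices, so the decomposition has width 2, which upper-bounds the treewidth. Conversely, {d, e, g} is a clique of size 3, and the vertices of any clique must share a bag in every tree decomposition; so some bag has ≥ 3 vertices and tw(G) ≥ 2. Therefore the treewidth is 2.

Treewidth 2.
One optimal decomposition is:
Bags: B1 = {a, d, e}  B2 = {b, d, e}  B3 = {d, e, g}  B4 = {c, d, e}  B5 = {b, e, f}
Tree: B1–B2, B2–B3, B1–B4, B2–B5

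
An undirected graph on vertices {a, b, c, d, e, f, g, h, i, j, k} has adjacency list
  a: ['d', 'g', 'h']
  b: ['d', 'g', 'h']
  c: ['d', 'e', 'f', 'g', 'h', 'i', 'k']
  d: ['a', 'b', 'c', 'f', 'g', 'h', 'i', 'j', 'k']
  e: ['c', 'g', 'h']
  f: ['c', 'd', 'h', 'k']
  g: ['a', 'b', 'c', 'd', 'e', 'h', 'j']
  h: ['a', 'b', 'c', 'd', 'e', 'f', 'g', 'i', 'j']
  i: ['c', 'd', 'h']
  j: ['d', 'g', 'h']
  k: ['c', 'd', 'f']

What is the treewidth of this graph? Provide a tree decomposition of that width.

Each bag holds 4 vertices, so the decomposition has width 3, which upper-bounds the treewidth. Conversely, {d, g, h, j} is a clique of size 4, and the vertices of any clique must share a bag in every tree decomposition; so some bag has ≥ 4 vertices and tw(G) ≥ 3. Therefore the treewidth is 3.

Treewidth 3.
One such decomposition:
Bags: B1 = {c, d, g, h}  B2 = {c, d, f, h}  B3 = {a, d, g, h}  B4 = {b, d, g, h}  B5 = {c, d, f, k}  B6 = {c, d, h, i}  B7 = {d, g, h, j}  B8 = {c, e, g, h}
Tree: B1–B2, B1–B3, B3–B4, B2–B5, B2–B6, B3–B7, B1–B8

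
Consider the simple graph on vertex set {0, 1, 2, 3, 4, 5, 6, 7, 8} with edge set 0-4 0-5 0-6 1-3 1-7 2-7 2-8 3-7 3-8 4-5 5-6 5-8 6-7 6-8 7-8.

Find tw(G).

2

A width-2 tree decomposition is:
Bags: B1 = {6, 7, 8}  B2 = {5, 6, 8}  B3 = {3, 7, 8}  B4 = {2, 7, 8}  B5 = {1, 3, 7}  B6 = {0, 5, 6}  B7 = {0, 4, 5}
Tree: B1–B2, B1–B3, B3–B4, B3–B5, B2–B6, B6–B7
The largest bag has 3 vertices, giving width 2; this decomposition certifies tw(G) ≤ 2. For the lower bound, the 3 vertices {0, 4, 5} are pairwise adjacent, and any tree decomposition puts a clique entirely inside one bag — forcing width ≥ 2. The upper and lower bounds meet at 2, so that is the treewidth.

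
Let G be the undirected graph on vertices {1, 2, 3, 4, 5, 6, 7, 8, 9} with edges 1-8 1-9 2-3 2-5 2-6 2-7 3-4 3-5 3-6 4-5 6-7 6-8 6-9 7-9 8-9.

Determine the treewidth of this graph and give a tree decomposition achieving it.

Treewidth 2.
One optimal decomposition is:
Bags: B1 = {2, 3, 6}  B2 = {2, 6, 7}  B3 = {6, 7, 9}  B4 = {6, 8, 9}  B5 = {2, 3, 5}  B6 = {3, 4, 5}  B7 = {1, 8, 9}
Tree: B1–B2, B2–B3, B3–B4, B1–B5, B5–B6, B4–B7

The largest bag has 3 vertices, giving width 2; this decomposition certifies tw(G) ≤ 2. On the other hand G contains the 3-clique {1, 8, 9}. A clique must lie in a single bag of any decomposition, so no decomposition can have width below 2. Therefore the treewidth is 2.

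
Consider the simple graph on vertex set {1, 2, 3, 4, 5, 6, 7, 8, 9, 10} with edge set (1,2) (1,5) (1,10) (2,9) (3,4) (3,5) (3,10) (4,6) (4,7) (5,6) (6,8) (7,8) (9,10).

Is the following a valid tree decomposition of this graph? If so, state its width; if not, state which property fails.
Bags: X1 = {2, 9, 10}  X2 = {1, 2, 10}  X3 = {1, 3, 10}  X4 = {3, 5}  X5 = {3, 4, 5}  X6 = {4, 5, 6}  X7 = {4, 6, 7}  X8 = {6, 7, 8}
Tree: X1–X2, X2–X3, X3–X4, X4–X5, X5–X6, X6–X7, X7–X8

No — edge (1,5) lies in no bag.

A tree decomposition must satisfy three properties: every vertex lies in some bag; for every edge, both endpoints lie together in some bag; and for every vertex, the bags containing it form a connected subtree. Here edge (1,5) lies in no bag, so the decomposition is invalid.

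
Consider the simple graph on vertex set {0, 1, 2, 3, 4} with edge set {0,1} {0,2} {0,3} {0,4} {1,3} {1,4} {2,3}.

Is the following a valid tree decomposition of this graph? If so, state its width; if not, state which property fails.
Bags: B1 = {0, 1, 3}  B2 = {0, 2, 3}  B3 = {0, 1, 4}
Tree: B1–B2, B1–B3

Checking the three conditions: (i) the bags cover all of {0, 1, 2, 3, 4}; (ii) for each edge, some bag contains both endpoints; (iii) the bags containing any fixed vertex form a subtree. All hold, so the decomposition is valid with width 3 − 1 = 2.

Yes; width 2.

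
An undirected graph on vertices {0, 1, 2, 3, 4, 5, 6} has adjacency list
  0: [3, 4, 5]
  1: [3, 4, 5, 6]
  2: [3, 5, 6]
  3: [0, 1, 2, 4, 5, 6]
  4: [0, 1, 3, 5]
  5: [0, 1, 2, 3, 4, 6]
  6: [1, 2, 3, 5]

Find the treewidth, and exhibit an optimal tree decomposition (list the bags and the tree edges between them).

Treewidth 3.
One optimal decomposition is:
Bags: B1 = {1, 3, 5, 6}  B2 = {1, 3, 4, 5}  B3 = {0, 3, 4, 5}  B4 = {2, 3, 5, 6}
Tree: B1–B2, B2–B3, B1–B4

Each bag holds 4 vertices, so the decomposition has width 3, which upper-bounds the treewidth. Conversely, {0, 3, 4, 5} is a clique of size 4, and the vertices of any clique must share a bag in every tree decomposition; so some bag has ≥ 4 vertices and tw(G) ≥ 3. Combining the bounds, tw(G) = 3.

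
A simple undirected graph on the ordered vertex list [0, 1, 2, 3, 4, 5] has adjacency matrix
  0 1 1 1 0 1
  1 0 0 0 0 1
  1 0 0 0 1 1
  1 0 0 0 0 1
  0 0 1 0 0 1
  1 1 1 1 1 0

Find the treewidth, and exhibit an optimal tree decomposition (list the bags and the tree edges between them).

Every bag has size at most 3, so the width is 3 − 1 = 2 and tw(G) ≤ 2. Conversely, {0, 1, 5} is a clique of size 3, and the vertices of any clique must share a bag in every tree decomposition; so some bag has ≥ 3 vertices and tw(G) ≥ 2. Therefore the treewidth is 2.

Treewidth 2.
Bags: B1 = {0, 2, 5}  B2 = {2, 4, 5}  B3 = {0, 1, 5}  B4 = {0, 3, 5}
Tree: B1–B2, B1–B3, B3–B4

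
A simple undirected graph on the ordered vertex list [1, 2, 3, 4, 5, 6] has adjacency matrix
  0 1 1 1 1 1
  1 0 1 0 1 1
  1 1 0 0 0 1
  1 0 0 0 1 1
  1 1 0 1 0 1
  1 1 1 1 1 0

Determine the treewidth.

3

A width-3 tree decomposition is:
Bags: B1 = {1, 2, 5, 6}  B2 = {1, 4, 5, 6}  B3 = {1, 2, 3, 6}
Tree: B1–B2, B1–B3
The largest bag has 4 vertices, giving width 3; this decomposition certifies tw(G) ≤ 3. Conversely, {1, 2, 3, 6} is a clique of size 4, and the vertices of any clique must share a bag in every tree decomposition; so some bag has ≥ 4 vertices and tw(G) ≥ 3. Therefore the treewidth is 3.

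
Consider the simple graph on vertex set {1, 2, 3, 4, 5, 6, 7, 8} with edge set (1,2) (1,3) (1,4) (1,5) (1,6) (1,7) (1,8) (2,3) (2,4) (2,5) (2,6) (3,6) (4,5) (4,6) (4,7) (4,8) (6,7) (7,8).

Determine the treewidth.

3

A width-3 tree decomposition is:
Bags: B1 = {1, 2, 4, 6}  B2 = {1, 4, 6, 7}  B3 = {1, 2, 4, 5}  B4 = {1, 2, 3, 6}  B5 = {1, 4, 7, 8}
Tree: B1–B2, B1–B3, B1–B4, B2–B5
Every bag has size at most 4, so the width is 4 − 1 = 3 and tw(G) ≤ 3. For the lower bound, the 4 vertices {1, 2, 3, 6} are pairwise adjacent, and any tree decomposition puts a clique entirely inside one bag — forcing width ≥ 3. The upper and lower bounds meet at 3, so that is the treewidth.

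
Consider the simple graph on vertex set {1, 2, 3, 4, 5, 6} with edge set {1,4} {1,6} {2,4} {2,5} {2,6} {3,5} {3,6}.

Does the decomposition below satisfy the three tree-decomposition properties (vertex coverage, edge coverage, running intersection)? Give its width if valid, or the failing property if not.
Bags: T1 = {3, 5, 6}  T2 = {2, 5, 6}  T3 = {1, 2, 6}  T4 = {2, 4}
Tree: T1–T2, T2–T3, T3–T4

No — edge (1,4) lies in no bag.

A tree decomposition must satisfy three properties: every vertex lies in some bag; for every edge, both endpoints lie together in some bag; and for every vertex, the bags containing it form a connected subtree. Here edge (1,4) lies in no bag, so the decomposition is invalid.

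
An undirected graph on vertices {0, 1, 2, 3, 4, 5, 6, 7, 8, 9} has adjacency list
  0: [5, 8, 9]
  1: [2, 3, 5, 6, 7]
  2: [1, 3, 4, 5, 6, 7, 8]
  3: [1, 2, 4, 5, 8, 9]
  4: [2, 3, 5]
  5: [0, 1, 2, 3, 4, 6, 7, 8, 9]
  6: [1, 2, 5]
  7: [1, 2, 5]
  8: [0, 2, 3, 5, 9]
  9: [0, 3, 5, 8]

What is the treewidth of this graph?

A width-3 tree decomposition is:
Bags: B1 = {1, 2, 3, 5}  B2 = {1, 2, 5, 6}  B3 = {2, 3, 5, 8}  B4 = {3, 5, 8, 9}  B5 = {0, 5, 8, 9}  B6 = {2, 3, 4, 5}  B7 = {1, 2, 5, 7}
Tree: B1–B2, B1–B3, B3–B4, B4–B5, B1–B6, B2–B7
Each bag holds 4 vertices, so the decomposition has width 3, which upper-bounds the treewidth. On the other hand G contains the 4-clique {0, 5, 8, 9}. A clique must lie in a single bag of any decomposition, so no decomposition can have width below 3. The upper and lower bounds meet at 3, so that is the treewidth.

3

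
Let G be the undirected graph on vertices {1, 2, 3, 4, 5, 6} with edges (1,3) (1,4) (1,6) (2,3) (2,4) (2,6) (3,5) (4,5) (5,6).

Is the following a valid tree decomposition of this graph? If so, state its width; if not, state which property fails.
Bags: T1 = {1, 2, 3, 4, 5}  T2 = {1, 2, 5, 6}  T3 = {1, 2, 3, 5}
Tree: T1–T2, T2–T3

A tree decomposition must satisfy three properties: every vertex lies in some bag; for every edge, both endpoints lie together in some bag; and for every vertex, the bags containing it form a connected subtree. Here bags containing vertex 3 are not connected in the tree, so the decomposition is invalid.

No — bags containing vertex 3 are not connected in the tree.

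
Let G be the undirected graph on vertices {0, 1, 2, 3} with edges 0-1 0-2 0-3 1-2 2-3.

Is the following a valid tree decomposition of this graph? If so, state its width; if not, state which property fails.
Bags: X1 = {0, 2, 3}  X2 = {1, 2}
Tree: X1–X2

A tree decomposition must satisfy three properties: every vertex lies in some bag; for every edge, both endpoints lie together in some bag; and for every vertex, the bags containing it form a connected subtree. Here edge (0,1) lies in no bag, so the decomposition is invalid.

No — edge (0,1) lies in no bag.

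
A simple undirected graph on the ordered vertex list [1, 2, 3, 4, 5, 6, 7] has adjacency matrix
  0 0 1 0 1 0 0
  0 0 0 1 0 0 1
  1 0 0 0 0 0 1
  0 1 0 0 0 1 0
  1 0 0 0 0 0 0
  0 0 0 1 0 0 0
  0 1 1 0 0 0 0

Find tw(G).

A width-1 tree decomposition is:
Bags: B1 = {1, 5}  B2 = {1, 3}  B3 = {3, 7}  B4 = {2, 7}  B5 = {2, 4}  B6 = {4, 6}
Tree: B1–B2, B2–B3, B3–B4, B4–B5, B5–B6
Each bag holds 2 vertices, so the decomposition has width 1, which upper-bounds the treewidth. Any graph with an edge has treewidth ≥ 1, and G has the edge 5–1. The upper and lower bounds meet at 1, so that is the treewidth.

1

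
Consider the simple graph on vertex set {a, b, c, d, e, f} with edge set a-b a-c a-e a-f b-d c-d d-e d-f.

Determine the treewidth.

A width-2 tree decomposition is:
Bags: B1 = {a, d, e}  B2 = {a, c, d}  B3 = {a, b, d}  B4 = {a, d, f}
Tree: B1–B2, B2–B3, B3–B4
Each bag holds 3 vertices, so the decomposition has width 2, which upper-bounds the treewidth. Since d–e–a–c–d is a cycle in G, G is not acyclic. Forests are exactly the graphs of treewidth ≤ 1, so tw(G) ≥ 2. Therefore the treewidth is 2.

2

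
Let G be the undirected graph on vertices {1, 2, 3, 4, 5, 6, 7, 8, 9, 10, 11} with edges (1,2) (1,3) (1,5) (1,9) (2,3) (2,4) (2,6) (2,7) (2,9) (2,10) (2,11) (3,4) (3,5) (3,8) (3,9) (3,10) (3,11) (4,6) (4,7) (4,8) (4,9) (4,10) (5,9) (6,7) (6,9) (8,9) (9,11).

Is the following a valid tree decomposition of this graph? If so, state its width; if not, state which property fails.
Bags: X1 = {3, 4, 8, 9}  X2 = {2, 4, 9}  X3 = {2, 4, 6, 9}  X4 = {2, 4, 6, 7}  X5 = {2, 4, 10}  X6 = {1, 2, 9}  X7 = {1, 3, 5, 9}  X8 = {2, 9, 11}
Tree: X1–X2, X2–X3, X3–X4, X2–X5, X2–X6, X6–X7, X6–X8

A tree decomposition must satisfy three properties: every vertex lies in some bag; for every edge, both endpoints lie together in some bag; and for every vertex, the bags containing it form a connected subtree. Here edge (3,2) lies in no bag, so the decomposition is invalid.

No — edge (3,2) lies in no bag.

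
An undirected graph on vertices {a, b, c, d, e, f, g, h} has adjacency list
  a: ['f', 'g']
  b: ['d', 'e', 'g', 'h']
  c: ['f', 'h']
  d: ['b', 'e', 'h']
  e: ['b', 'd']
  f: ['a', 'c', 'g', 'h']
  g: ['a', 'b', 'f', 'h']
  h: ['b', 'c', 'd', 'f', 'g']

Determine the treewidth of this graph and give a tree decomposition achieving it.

Treewidth 2.
One such decomposition:
Bags: B1 = {a, f, g}  B2 = {f, g, h}  B3 = {b, g, h}  B4 = {b, d, h}  B5 = {b, d, e}  B6 = {c, f, h}
Tree: B1–B2, B2–B3, B3–B4, B4–B5, B2–B6

Each bag holds 3 vertices, so the decomposition has width 2, which upper-bounds the treewidth. On the other hand G contains the 3-clique {b, d, e}. A clique must lie in a single bag of any decomposition, so no decomposition can have width below 2. Combining the bounds, tw(G) = 2.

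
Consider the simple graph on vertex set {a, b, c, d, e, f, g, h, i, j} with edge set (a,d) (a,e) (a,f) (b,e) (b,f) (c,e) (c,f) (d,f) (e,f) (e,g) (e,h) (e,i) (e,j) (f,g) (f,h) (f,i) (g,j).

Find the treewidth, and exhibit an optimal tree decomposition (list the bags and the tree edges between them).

Treewidth 2.
Bags: B1 = {a, e, f}  B2 = {e, f, h}  B3 = {e, f, g}  B4 = {a, d, f}  B5 = {c, e, f}  B6 = {e, f, i}  B7 = {e, g, j}  B8 = {b, e, f}
Tree: B1–B2, B2–B3, B1–B4, B3–B5, B2–B6, B3–B7, B6–B8

The largest bag has 3 vertices, giving width 2; this decomposition certifies tw(G) ≤ 2. For the lower bound, the 3 vertices {e, g, j} are pairwise adjacent, and any tree decomposition puts a clique entirely inside one bag — forcing width ≥ 2. Hence tw(G) = 2 exactly.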